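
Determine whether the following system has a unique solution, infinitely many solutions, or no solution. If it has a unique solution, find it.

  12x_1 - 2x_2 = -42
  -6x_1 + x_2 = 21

infinitely many solutions

Row-reduce:
R1 ← R1 / (12).
R2 ← R2 + 6·R1.
Rank is 1 with 2 unknowns, leaving x_2 free.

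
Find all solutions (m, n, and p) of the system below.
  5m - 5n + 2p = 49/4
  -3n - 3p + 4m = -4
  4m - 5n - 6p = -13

m = 5/4, n = 0, p = 3

Row-reduce the augmented matrix:
R1 ← R1 / (5).
R2 ← R2 − 4·R1.
R3 ← R3 − 4·R1.
R1 ← R1 + 1·R2.
R3 ← R3 + 1·R2.
R3 ← R3 / (-61/5).
R1 ← R1 + 21/5·R3.
R2 ← R2 + 23/5·R3.
Reading off the reduced rows gives m = 5/4, n = 0, p = 3.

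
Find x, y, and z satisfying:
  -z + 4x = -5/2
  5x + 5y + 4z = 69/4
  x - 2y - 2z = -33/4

x = -1/4, y = 5/2, z = 3/2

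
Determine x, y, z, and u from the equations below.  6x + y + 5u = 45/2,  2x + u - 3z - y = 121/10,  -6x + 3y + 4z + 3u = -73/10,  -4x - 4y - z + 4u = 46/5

Row-reduce the augmented matrix:
R1 ← R1 / (6).
R2 ← R2 − 2·R1.
R3 ← R3 + 6·R1.
R4 ← R4 + 4·R1.
R2 ← R2 / (-4/3).
R1 ← R1 − 1/6·R2.
R3 ← R3 − 4·R2.
R4 ← R4 + 10/3·R2.
R3 ← R3 / (-5).
R1 ← R1 + 3/8·R3.
R2 ← R2 − 9/4·R3.
R4 ← R4 − 13/2·R3.
R4 ← R4 / (84/5).
R1 ← R1 − 3/10·R4.
R2 ← R2 − 16/5·R4.
R3 ← R3 + 6/5·R4.
Reading off the reduced rows gives x = 5/4, y = 0, z = -11/5, u = 3.

x = 5/4, y = 0, z = -11/5, u = 3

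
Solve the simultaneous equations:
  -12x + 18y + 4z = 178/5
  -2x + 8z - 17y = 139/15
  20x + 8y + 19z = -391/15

Row-reduce the augmented matrix:
R1 ← R1 / (-12).
R2 ← R2 + 2·R1.
R3 ← R3 − 20·R1.
R2 ← R2 / (-20).
R1 ← R1 + 3/2·R2.
R3 ← R3 − 38·R2.
R3 ← R3 / (198/5).
R1 ← R1 + 53/60·R3.
R2 ← R2 + 11/30·R3.
Reading off the reduced rows gives x = -7/3, y = 1/5, z = 1.

x = -7/3, y = 1/5, z = 1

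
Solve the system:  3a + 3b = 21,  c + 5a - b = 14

Row-reduce:
R1 ← R1 / (3).
R2 ← R2 − 5·R1.
R2 ← R2 / (-6).
R1 ← R1 − 1·R2.
Rank is 2 with 3 unknowns, leaving c free.

infinitely many solutions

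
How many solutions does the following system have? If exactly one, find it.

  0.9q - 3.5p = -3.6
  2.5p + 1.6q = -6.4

Row-reduce the augmented matrix:
R1 ← R1 / (-7/2).
R2 ← R2 − 5/2·R1.
R2 ← R2 / (157/70).
R1 ← R1 + 9/35·R2.
Reading off the reduced rows gives p = 0, q = -4.

p = 0, q = -4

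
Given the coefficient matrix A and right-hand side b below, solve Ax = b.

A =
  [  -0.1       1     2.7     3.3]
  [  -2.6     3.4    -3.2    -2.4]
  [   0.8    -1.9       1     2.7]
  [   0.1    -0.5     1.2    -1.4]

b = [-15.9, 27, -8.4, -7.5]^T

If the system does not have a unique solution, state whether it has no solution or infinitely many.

Row-reduce the augmented matrix:
R1 ← R1 / (-1/10).
R2 ← R2 + 13/5·R1.
R3 ← R3 − 4/5·R1.
R4 ← R4 − 1/10·R1.
R2 ← R2 / (-113/5).
R1 ← R1 + 10·R2.
R3 ← R3 − 61/10·R2.
R4 ← R4 − 1/2·R2.
R3 ← R3 / (3151/1130).
R1 ← R1 − 619/113·R3.
R2 ← R2 − 367/113·R3.
R4 ← R4 − 1286/565·R3.
R4 ← R4 / (-68887/15755).
R1 ← R1 + 13779/3151·R4.
R2 ← R2 + 7131/3151·R4.
R3 ← R3 − 5982/3151·R4.
Reading off the reduced rows gives x_1 = -3, x_2 = 0, x_3 = -6, x_4 = 0.

x_1 = -3, x_2 = 0, x_3 = -6, x_4 = 0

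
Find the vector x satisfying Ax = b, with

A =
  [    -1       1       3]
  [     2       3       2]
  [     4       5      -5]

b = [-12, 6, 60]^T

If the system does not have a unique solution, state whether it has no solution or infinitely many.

x_1 = 0, x_2 = 6, x_3 = -6

Row-reduce the augmented matrix:
R1 ← R1 / (-1).
R2 ← R2 − 2·R1.
R3 ← R3 − 4·R1.
R2 ← R2 / (5).
R1 ← R1 + 1·R2.
R3 ← R3 − 9·R2.
R3 ← R3 / (-37/5).
R1 ← R1 + 7/5·R3.
R2 ← R2 − 8/5·R3.
Reading off the reduced rows gives x_1 = 0, x_2 = 6, x_3 = -6.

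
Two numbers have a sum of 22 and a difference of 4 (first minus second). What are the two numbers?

first number: 13, second number: 9

Let x = first number, y = second number.
  x + y = 22
  x - y = 4
Row-reduce the augmented matrix:
R2 ← R2 − 1·R1.
R2 ← R2 / (-2).
R1 ← R1 − 1·R2.
Reading off the reduced rows gives x = 13, y = 9.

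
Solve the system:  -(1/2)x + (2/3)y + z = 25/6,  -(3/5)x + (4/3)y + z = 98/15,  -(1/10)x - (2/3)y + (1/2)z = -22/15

infinitely many solutions

Row-reduce:
R1 ← R1 / (-1/2).
R2 ← R2 + 3/5·R1.
R3 ← R3 + 1/10·R1.
R2 ← R2 / (8/15).
R1 ← R1 + 4/3·R2.
R3 ← R3 + 4/5·R2.
Rank is 2 with 3 unknowns, leaving z free.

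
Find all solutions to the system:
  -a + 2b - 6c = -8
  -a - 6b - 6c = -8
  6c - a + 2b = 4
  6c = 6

a = 2, b = 0, c = 1

Row-reduce the augmented matrix:
R1 ← R1 / (-1).
R2 ← R2 + 1·R1.
R3 ← R3 + 1·R1.
R2 ← R2 / (-8).
R1 ← R1 + 2·R2.
R3 ← R3 / (12).
R1 ← R1 − 6·R3.
R4 ← R4 − 6·R3.
R4 reduces to 0 = 0, so the extra equation is consistent.
Reading off the reduced rows gives a = 2, b = 0, c = 1.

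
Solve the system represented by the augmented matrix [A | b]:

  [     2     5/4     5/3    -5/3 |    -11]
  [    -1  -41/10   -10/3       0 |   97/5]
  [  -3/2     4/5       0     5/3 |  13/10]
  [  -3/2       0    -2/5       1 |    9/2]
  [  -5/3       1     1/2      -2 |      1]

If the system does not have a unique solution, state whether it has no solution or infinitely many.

x_1 = -3, x_2 = -4, x_3 = 0, x_4 = 0

Row-reduce the augmented matrix:
R1 ← R1 / (2).
R2 ← R2 + 1·R1.
R3 ← R3 + 3/2·R1.
R4 ← R4 + 3/2·R1.
R5 ← R5 + 5/3·R1.
R2 ← R2 / (-139/40).
R1 ← R1 − 5/8·R2.
R3 ← R3 − 139/80·R2.
R4 ← R4 − 15/16·R2.
R5 ← R5 − 49/24·R2.
Swap R3 and R4.
R3 ← R3 / (122/695).
R1 ← R1 − 160/417·R3.
R2 ← R2 − 100/139·R3.
R5 ← R5 − 1051/2502·R3.
Swap R4 and R5.
R4 ← R4 / (-3011/1098).
R1 ← R1 − 10/183·R4.
R2 ← R2 − 400/183·R4.
R3 ← R3 + 165/61·R4.
R5 reduces to 0 = 0, so the extra equation is consistent.
Reading off the reduced rows gives x_1 = -3, x_2 = -4, x_3 = 0, x_4 = 0.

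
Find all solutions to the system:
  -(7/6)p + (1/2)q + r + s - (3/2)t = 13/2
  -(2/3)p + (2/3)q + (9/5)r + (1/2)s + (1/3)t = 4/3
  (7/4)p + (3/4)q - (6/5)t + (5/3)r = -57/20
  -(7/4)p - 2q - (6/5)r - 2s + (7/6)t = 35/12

Row-reduce:
R1 ← R1 / (-7/6).
R2 ← R2 + 2/3·R1.
R3 ← R3 − 7/4·R1.
R4 ← R4 + 7/4·R1.
R2 ← R2 / (8/21).
R1 ← R1 + 3/7·R2.
R3 ← R3 − 3/2·R2.
R4 ← R4 + 11/4·R2.
R3 ← R3 / (-401/240).
R1 ← R1 − 21/40·R3.
R2 ← R2 − 129/40·R3.
R4 ← R4 − 987/160·R3.
R4 ← R4 / (8215/3208).
R1 ← R1 + 303/802·R4.
R2 ← R2 − 2607/802·R4.
R3 ← R3 + 855/802·R4.
Rank is 4 with 5 unknowns, leaving t free.

infinitely many solutions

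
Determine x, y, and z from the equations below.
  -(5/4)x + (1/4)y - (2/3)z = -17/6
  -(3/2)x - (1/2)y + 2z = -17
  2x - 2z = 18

x = 5, y = 3, z = -4

Row-reduce the augmented matrix:
R1 ← R1 / (-5/4).
R2 ← R2 + 3/2·R1.
R3 ← R3 − 2·R1.
R2 ← R2 / (-4/5).
R1 ← R1 + 1/5·R2.
R3 ← R3 − 2/5·R2.
R3 ← R3 / (-5/3).
R1 ← R1 + 1/6·R3.
R2 ← R2 + 7/2·R3.
Reading off the reduced rows gives x = 5, y = 3, z = -4.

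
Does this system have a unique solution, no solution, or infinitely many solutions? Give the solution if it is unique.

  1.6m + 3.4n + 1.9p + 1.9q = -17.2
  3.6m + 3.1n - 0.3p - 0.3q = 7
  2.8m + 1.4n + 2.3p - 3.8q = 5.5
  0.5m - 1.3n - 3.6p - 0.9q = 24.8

Row-reduce the augmented matrix:
R1 ← R1 / (8/5).
R2 ← R2 − 18/5·R1.
R3 ← R3 − 14/5·R1.
R4 ← R4 − 1/2·R1.
R2 ← R2 / (-91/20).
R1 ← R1 − 17/8·R2.
R3 ← R3 + 91/20·R2.
R4 ← R4 + 189/80·R2.
R3 ← R3 / (71/20).
R1 ← R1 + 691/728·R3.
R2 ← R2 − 183/182·R3.
R4 ← R4 + 1891/1040·R3.
R4 ← R4 / (-15667/36920).
R1 ← R1 + 42151/25844·R4.
R2 ← R2 − 11163/6461·R4.
R3 ← R3 + 51/71·R4.
Reading off the reduced rows gives m = 3, n = -2, p = -5, q = -3.

m = 3, n = -2, p = -5, q = -3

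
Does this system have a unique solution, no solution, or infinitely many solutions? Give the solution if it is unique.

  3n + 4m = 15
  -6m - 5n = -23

Row-reduce the augmented matrix:
R1 ← R1 / (4).
R2 ← R2 + 6·R1.
R2 ← R2 / (-1/2).
R1 ← R1 − 3/4·R2.
Reading off the reduced rows gives m = 3, n = 1.

m = 3, n = 1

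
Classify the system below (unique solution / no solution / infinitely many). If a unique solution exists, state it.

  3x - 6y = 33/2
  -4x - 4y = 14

Row-reduce the augmented matrix:
R1 ← R1 / (3).
R2 ← R2 + 4·R1.
R2 ← R2 / (-12).
R1 ← R1 + 2·R2.
Reading off the reduced rows gives x = -1/2, y = -3.

x = -1/2, y = -3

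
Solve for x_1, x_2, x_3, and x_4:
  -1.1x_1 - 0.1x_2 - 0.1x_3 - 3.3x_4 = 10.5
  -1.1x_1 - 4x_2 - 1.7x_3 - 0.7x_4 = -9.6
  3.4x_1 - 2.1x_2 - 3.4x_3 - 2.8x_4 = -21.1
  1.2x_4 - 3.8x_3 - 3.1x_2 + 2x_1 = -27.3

Row-reduce the augmented matrix:
R1 ← R1 / (-11/10).
R2 ← R2 + 11/10·R1.
R3 ← R3 − 17/5·R1.
R4 ← R4 − 2·R1.
R2 ← R2 / (-39/10).
R1 ← R1 − 1/11·R2.
R3 ← R3 + 53/22·R2.
R4 ← R4 + 361/110·R2.
R3 ← R3 / (-5836/2145).
R1 ← R1 − 23/429·R3.
R2 ← R2 − 16/39·R3.
R4 ← R4 + 5653/2145·R3.
R4 ← R4 / (104467/14590).
R1 ← R1 − 8091/2918·R4.
R2 ← R2 + 4186/1459·R4.
R3 ← R3 − 15665/2918·R4.
Reading off the reduced rows gives x_1 = -4, x_2 = 3, x_3 = 2, x_4 = -2.

x_1 = -4, x_2 = 3, x_3 = 2, x_4 = -2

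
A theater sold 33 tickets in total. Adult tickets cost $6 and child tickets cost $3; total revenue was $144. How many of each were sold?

Let a = adult tickets, c = child tickets.
  a + c = 33
  3c + 6a = 144
Row-reduce the augmented matrix:
R2 ← R2 − 6·R1.
R2 ← R2 / (-3).
R1 ← R1 − 1·R2.
Reading off the reduced rows gives a = 15, c = 18.

adult tickets: 15, child tickets: 18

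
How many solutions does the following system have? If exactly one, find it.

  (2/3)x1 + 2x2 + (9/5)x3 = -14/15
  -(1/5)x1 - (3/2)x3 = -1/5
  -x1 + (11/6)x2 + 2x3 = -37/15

x1 = 1, x2 = -4/5, x3 = 0

Row-reduce the augmented matrix:
R1 ← R1 / (2/3).
R2 ← R2 + 1/5·R1.
R3 ← R3 + 1·R1.
R2 ← R2 / (3/5).
R1 ← R1 − 3·R2.
R3 ← R3 − 29/6·R2.
R3 ← R3 / (373/30).
R1 ← R1 − 15/2·R3.
R2 ← R2 + 8/5·R3.
Reading off the reduced rows gives x1 = 1, x2 = -4/5, x3 = 0.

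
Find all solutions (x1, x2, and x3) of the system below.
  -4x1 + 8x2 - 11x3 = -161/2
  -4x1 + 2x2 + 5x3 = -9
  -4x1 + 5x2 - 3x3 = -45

no solution

Row-reduce:
R1 ← R1 / (-4).
R2 ← R2 + 4·R1.
R3 ← R3 + 4·R1.
R2 ← R2 / (-6).
R1 ← R1 + 2·R2.
R3 ← R3 + 3·R2.
Row 3 reduces to 0 = -1/4, a contradiction. The system is inconsistent.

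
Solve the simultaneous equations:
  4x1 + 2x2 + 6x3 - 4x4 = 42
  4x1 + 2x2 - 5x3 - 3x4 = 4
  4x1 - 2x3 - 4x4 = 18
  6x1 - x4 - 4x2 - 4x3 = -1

x1 = 1, x2 = 0, x3 = 3, x4 = -5

Row-reduce the augmented matrix:
R1 ← R1 / (4).
R2 ← R2 − 4·R1.
R3 ← R3 − 4·R1.
R4 ← R4 − 6·R1.
Swap R2 and R3.
R2 ← R2 / (-2).
R1 ← R1 − 1/2·R2.
R4 ← R4 + 7·R2.
R3 ← R3 / (-11).
R1 ← R1 + 1/2·R3.
R2 ← R2 − 4·R3.
R4 ← R4 − 15·R3.
R4 ← R4 / (70/11).
R1 ← R1 + 23/22·R4.
R2 ← R2 − 4/11·R4.
R3 ← R3 + 1/11·R4.
Reading off the reduced rows gives x1 = 1, x2 = 0, x3 = 3, x4 = -5.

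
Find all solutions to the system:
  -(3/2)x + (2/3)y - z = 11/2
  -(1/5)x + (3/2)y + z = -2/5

Row-reduce:
R1 ← R1 / (-3/2).
R2 ← R2 + 1/5·R1.
R2 ← R2 / (127/90).
R1 ← R1 + 4/9·R2.
Rank is 2 with 3 unknowns, leaving z free.

infinitely many solutions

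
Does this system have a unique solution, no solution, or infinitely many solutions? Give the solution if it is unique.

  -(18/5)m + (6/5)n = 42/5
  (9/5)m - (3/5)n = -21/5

Row-reduce:
R1 ← R1 / (-18/5).
R2 ← R2 − 9/5·R1.
Rank is 1 with 2 unknowns, leaving n free.

infinitely many solutions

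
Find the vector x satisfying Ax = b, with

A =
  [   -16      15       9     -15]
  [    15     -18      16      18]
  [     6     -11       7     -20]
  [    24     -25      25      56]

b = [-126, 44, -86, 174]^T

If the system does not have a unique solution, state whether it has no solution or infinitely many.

infinitely many solutions

Row-reduce:
R1 ← R1 / (-16).
R2 ← R2 − 15·R1.
R3 ← R3 − 6·R1.
R4 ← R4 − 24·R1.
R2 ← R2 / (-63/16).
R1 ← R1 + 15/16·R2.
R3 ← R3 + 43/8·R2.
R4 ← R4 + 5/2·R2.
R3 ← R3 / (-1448/63).
R1 ← R1 + 134/21·R3.
R2 ← R2 + 391/63·R3.
R4 ← R4 − 1448/63·R3.
Rank is 3 with 4 unknowns, leaving x_4 free.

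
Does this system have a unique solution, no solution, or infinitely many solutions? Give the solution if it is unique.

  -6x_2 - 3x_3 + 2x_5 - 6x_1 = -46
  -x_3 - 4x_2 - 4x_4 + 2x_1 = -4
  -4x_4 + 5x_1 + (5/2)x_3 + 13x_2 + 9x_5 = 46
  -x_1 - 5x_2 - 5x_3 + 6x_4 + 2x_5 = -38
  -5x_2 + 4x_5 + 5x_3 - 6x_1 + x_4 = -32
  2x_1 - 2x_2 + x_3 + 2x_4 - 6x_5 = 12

no solution

Row-reduce:
R1 ← R1 / (-6).
R2 ← R2 − 2·R1.
R3 ← R3 − 5·R1.
R4 ← R4 + 1·R1.
R5 ← R5 + 6·R1.
R6 ← R6 − 2·R1.
R2 ← R2 / (-6).
R1 ← R1 − 1·R2.
R3 ← R3 − 8·R2.
R4 ← R4 + 4·R2.
R5 ← R5 − 1·R2.
R6 ← R6 + 4·R2.
R3 ← R3 / (-8/3).
R1 ← R1 − 1/6·R3.
R2 ← R2 − 1/3·R3.
R4 ← R4 + 19/6·R3.
R5 ← R5 − 23/3·R3.
R6 ← R6 − 4/3·R3.
R4 ← R4 / (79/4).
R1 ← R1 + 5/4·R4.
R2 ← R2 + 1/2·R4.
R3 ← R3 − 7/2·R4.
R5 ← R5 + 53/2·R4.
R5 ← R5 / (4399/237).
R1 ← R1 + 23/79·R5.
R2 ← R2 − 241/237·R5.
R3 ← R3 + 502/237·R5.
R4 ← R4 + 50/79·R5.
Row 6 reduces to 0 = 1/2, a contradiction. The system is inconsistent.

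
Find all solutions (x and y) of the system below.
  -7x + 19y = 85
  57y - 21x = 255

Row-reduce:
R1 ← R1 / (-7).
R2 ← R2 + 21·R1.
Rank is 1 with 2 unknowns, leaving y free.

infinitely many solutions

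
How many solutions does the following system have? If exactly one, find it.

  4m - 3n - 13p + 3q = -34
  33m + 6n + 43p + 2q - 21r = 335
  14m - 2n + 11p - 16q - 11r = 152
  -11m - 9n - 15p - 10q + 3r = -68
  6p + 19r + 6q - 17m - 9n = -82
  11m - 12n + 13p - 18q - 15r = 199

Row-reduce the augmented matrix:
R1 ← R1 / (4).
R2 ← R2 − 33·R1.
R3 ← R3 − 14·R1.
R4 ← R4 + 11·R1.
R5 ← R5 + 17·R1.
R6 ← R6 − 11·R1.
R2 ← R2 / (123/4).
R1 ← R1 + 3/4·R2.
R3 ← R3 − 17/2·R2.
R4 ← R4 + 69/4·R2.
R5 ← R5 + 87/4·R2.
R6 ← R6 + 15/4·R2.
R3 ← R3 / (1841/123).
R1 ← R1 − 17/41·R3.
R2 ← R2 − 601/123·R3.
R4 ← R4 − 1375/41·R3.
R5 ← R5 − 2338/41·R3.
R6 ← R6 − 2750/41·R3.
R4 ← R4 / (56655/1841).
R1 ← R1 − 1390/1841·R4.
R2 ← R2 − 10785/1841·R4.
R3 ← R3 + 2486/1841·R4.
R5 ← R5 − 20951/263·R4.
R6 ← R6 − 113310/1841·R4.
R5 ← R5 / (20819/1259).
R1 ← R1 + 552/1259·R5.
R2 ← R2 − 590/1259·R5.
R3 ← R3 + 279/1259·R5.
R4 ← R4 − 117/1259·R5.
R6 reduces to 0 = 0, so the extra equation is consistent.
Reading off the reduced rows gives m = 3, n = -3, p = 4, q = -1, r = -4.

m = 3, n = -3, p = 4, q = -1, r = -4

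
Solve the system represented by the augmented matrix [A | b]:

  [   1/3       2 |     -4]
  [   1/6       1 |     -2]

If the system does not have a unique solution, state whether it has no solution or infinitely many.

infinitely many solutions

Row-reduce:
R1 ← R1 / (1/3).
R2 ← R2 − 1/6·R1.
Rank is 1 with 2 unknowns, leaving x_2 free.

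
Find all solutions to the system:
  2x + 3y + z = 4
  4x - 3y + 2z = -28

Row-reduce:
R1 ← R1 / (2).
R2 ← R2 − 4·R1.
R2 ← R2 / (-9).
R1 ← R1 − 3/2·R2.
Rank is 2 with 3 unknowns, leaving z free.

infinitely many solutions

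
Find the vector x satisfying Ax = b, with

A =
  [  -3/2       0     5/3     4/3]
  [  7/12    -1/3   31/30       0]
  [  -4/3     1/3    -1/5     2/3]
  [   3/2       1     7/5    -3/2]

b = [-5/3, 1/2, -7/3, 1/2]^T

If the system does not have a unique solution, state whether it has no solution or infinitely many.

Row-reduce:
R1 ← R1 / (-3/2).
R2 ← R2 − 7/12·R1.
R3 ← R3 + 4/3·R1.
R4 ← R4 − 3/2·R1.
R2 ← R2 / (-1/3).
R3 ← R3 − 1/3·R2.
R4 ← R4 − 1·R2.
Swap R3 and R4.
R3 ← R3 / (73/9).
R1 ← R1 + 10/9·R3.
R2 ← R2 + 227/45·R3.
Row 4 reduces to 0 = -1, a contradiction. The system is inconsistent.

no solution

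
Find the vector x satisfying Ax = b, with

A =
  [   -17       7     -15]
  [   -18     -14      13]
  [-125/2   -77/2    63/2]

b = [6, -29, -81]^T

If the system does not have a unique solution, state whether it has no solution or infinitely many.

Row-reduce:
R1 ← R1 / (-17).
R2 ← R2 + 18·R1.
R3 ← R3 + 125/2·R1.
R2 ← R2 / (-364/17).
R1 ← R1 + 7/17·R2.
R3 ← R3 + 1092/17·R2.
Row 3 reduces to 0 = 3, a contradiction. The system is inconsistent.

no solution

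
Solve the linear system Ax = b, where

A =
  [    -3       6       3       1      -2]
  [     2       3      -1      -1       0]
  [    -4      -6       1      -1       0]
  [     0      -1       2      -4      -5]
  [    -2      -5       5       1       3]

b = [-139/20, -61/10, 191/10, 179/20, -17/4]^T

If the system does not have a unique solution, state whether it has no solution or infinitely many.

Row-reduce the augmented matrix:
R1 ← R1 / (-3).
R2 ← R2 − 2·R1.
R3 ← R3 + 4·R1.
R5 ← R5 + 2·R1.
R2 ← R2 / (7).
R1 ← R1 + 2·R2.
R3 ← R3 + 14·R2.
R4 ← R4 + 1·R2.
R5 ← R5 + 9·R2.
R3 ← R3 / (-1).
R1 ← R1 + 5/7·R3.
R2 ← R2 − 1/7·R3.
R4 ← R4 − 15/7·R3.
R5 ← R5 − 30/7·R3.
R4 ← R4 / (-220/21).
R1 ← R1 − 12/7·R4.
R2 ← R2 + 10/21·R4.
R3 ← R3 − 3·R4.
R5 ← R5 + 272/21·R4.
R5 ← R5 / (497/55).
R1 ← R1 + 31/55·R5.
R2 ← R2 − 1/22·R5.
R3 ← R3 + 327/220·R5.
R4 ← R4 − 109/220·R5.
Reading off the reduced rows gives x_1 = -11/4, x_2 = -3/2, x_3 = -12/5, x_4 = -3/2, x_5 = -5/4.

x_1 = -11/4, x_2 = -3/2, x_3 = -12/5, x_4 = -3/2, x_5 = -5/4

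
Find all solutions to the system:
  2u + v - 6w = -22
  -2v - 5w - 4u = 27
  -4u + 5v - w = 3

u = -6, v = -4, w = 1

Row-reduce the augmented matrix:
R1 ← R1 / (2).
R2 ← R2 + 4·R1.
R3 ← R3 + 4·R1.
Swap R2 and R3.
R2 ← R2 / (7).
R1 ← R1 − 1/2·R2.
R3 ← R3 / (-17).
R1 ← R1 + 29/14·R3.
R2 ← R2 + 13/7·R3.
Reading off the reduced rows gives u = -6, v = -4, w = 1.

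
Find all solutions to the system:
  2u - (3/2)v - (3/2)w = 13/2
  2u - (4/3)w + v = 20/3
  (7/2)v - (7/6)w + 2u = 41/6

infinitely many solutions

Row-reduce:
R1 ← R1 / (2).
R2 ← R2 − 2·R1.
R3 ← R3 − 2·R1.
R2 ← R2 / (5/2).
R1 ← R1 + 3/4·R2.
R3 ← R3 − 5·R2.
Rank is 2 with 3 unknowns, leaving w free.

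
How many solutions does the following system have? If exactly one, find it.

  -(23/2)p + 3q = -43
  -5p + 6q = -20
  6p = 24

Row-reduce:
R1 ← R1 / (-23/2).
R2 ← R2 + 5·R1.
R3 ← R3 − 6·R1.
R2 ← R2 / (108/23).
R1 ← R1 + 6/23·R2.
R3 ← R3 − 36/23·R2.
Row 3 reduces to 0 = 2, a contradiction. The system is inconsistent.

no solution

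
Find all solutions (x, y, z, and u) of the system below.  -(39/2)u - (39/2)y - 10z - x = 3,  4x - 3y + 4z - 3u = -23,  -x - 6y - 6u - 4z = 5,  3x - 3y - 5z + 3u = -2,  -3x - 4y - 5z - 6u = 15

no solution

Row-reduce:
R1 ← R1 / (-1).
R2 ← R2 − 4·R1.
R3 ← R3 + 1·R1.
R4 ← R4 − 3·R1.
R5 ← R5 + 3·R1.
R2 ← R2 / (-81).
R1 ← R1 − 39/2·R2.
R3 ← R3 − 27/2·R2.
R4 ← R4 + 123/2·R2.
R5 ← R5 − 109/2·R2.
Swap R3 and R4.
R3 ← R3 / (-23/3).
R1 ← R1 − 4/3·R3.
R2 ← R2 − 4/9·R3.
R5 ← R5 − 7/9·R3.
Swap R4 and R5.
R4 ← R4 / (-32/23).
R1 ← R1 − 24/23·R4.
R2 ← R2 − 31/23·R4.
R3 ← R3 + 18/23·R4.
Row 5 reduces to 0 = 1/6, a contradiction. The system is inconsistent.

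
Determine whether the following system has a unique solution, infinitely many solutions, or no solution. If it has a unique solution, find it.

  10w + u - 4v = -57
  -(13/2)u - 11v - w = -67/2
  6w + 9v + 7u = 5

infinitely many solutions

Row-reduce:
R2 ← R2 + 13/2·R1.
R3 ← R3 − 7·R1.
R2 ← R2 / (-37).
R1 ← R1 + 4·R2.
R3 ← R3 − 37·R2.
Rank is 2 with 3 unknowns, leaving w free.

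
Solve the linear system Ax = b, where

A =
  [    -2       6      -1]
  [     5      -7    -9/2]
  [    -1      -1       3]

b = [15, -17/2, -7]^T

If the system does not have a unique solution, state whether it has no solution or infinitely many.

infinitely many solutions

Row-reduce:
R1 ← R1 / (-2).
R2 ← R2 − 5·R1.
R3 ← R3 + 1·R1.
R2 ← R2 / (8).
R1 ← R1 + 3·R2.
R3 ← R3 + 4·R2.
Rank is 2 with 3 unknowns, leaving x_3 free.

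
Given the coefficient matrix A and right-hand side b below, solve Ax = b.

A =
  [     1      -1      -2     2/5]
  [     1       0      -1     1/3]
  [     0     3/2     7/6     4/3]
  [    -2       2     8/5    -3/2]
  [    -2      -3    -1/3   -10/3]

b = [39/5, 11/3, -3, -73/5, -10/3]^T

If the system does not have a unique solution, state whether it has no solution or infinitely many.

no solution

Row-reduce:
R2 ← R2 − 1·R1.
R4 ← R4 + 2·R1.
R5 ← R5 + 2·R1.
R1 ← R1 + 1·R2.
R3 ← R3 − 3/2·R2.
R5 ← R5 + 5·R2.
R3 ← R3 / (-1/3).
R1 ← R1 + 1·R3.
R2 ← R2 − 1·R3.
R4 ← R4 + 12/5·R3.
R5 ← R5 − 2/3·R3.
R4 ← R4 / (-551/50).
R1 ← R1 + 119/30·R4.
R2 ← R2 − 127/30·R4.
R3 ← R3 + 43/10·R4.
Row 5 reduces to 0 = -2, a contradiction. The system is inconsistent.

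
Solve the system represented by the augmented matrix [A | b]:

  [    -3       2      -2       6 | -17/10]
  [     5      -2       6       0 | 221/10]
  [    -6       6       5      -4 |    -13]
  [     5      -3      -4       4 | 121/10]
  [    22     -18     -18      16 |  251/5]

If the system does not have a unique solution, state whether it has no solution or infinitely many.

Row-reduce the augmented matrix:
R1 ← R1 / (-3).
R2 ← R2 − 5·R1.
R3 ← R3 + 6·R1.
R4 ← R4 − 5·R1.
R5 ← R5 − 22·R1.
R2 ← R2 / (4/3).
R1 ← R1 + 2/3·R2.
R3 ← R3 − 2·R2.
R4 ← R4 − 1/3·R2.
R5 ← R5 + 10/3·R2.
R3 ← R3 / (5).
R1 ← R1 − 2·R3.
R2 ← R2 − 2·R3.
R4 ← R4 + 8·R3.
R5 ← R5 + 26·R3.
R4 ← R4 / (-381/10).
R1 ← R1 − 77/5·R4.
R2 ← R2 − 199/10·R4.
R3 ← R3 + 31/5·R4.
R5 ← R5 + 381/5·R4.
R5 reduces to 0 = 0, so the extra equation is consistent.
Reading off the reduced rows gives x_1 = 5/2, x_2 = 0, x_3 = 8/5, x_4 = 3/2.

x_1 = 5/2, x_2 = 0, x_3 = 8/5, x_4 = 3/2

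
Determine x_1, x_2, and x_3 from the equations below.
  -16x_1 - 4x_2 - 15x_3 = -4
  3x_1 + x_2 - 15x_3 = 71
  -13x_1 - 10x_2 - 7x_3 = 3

Row-reduce the augmented matrix:
R1 ← R1 / (-16).
R2 ← R2 − 3·R1.
R3 ← R3 + 13·R1.
R2 ← R2 / (1/4).
R1 ← R1 − 1/4·R2.
R3 ← R3 + 27/4·R2.
R3 ← R3 / (-1903/4).
R1 ← R1 − 75/4·R3.
R2 ← R2 + 285/4·R3.
Reading off the reduced rows gives x_1 = 5, x_2 = -4, x_3 = -4.

x_1 = 5, x_2 = -4, x_3 = -4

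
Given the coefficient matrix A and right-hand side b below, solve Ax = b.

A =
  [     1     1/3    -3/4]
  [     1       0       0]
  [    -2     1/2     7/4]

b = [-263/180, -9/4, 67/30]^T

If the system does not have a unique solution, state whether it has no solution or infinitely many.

Row-reduce the augmented matrix:
R2 ← R2 − 1·R1.
R3 ← R3 + 2·R1.
R2 ← R2 / (-1/3).
R1 ← R1 − 1/3·R2.
R3 ← R3 − 7/6·R2.
R3 ← R3 / (23/8).
R2 ← R2 + 9/4·R3.
Reading off the reduced rows gives x_1 = -9/4, x_2 = -1/3, x_3 = -6/5.

x_1 = -9/4, x_2 = -1/3, x_3 = -6/5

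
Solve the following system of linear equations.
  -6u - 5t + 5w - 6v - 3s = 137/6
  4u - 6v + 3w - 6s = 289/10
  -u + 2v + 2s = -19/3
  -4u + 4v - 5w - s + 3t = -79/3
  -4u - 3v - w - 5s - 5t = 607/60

u = 3/2, v = -3/4, w = 14/5, s = -5/3, t = -5/3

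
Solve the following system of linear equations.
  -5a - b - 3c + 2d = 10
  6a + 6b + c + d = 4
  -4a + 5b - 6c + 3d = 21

infinitely many solutions

Row-reduce:
R1 ← R1 / (-5).
R2 ← R2 − 6·R1.
R3 ← R3 + 4·R1.
R2 ← R2 / (24/5).
R1 ← R1 − 1/5·R2.
R3 ← R3 − 29/5·R2.
R3 ← R3 / (-11/24).
R1 ← R1 − 17/24·R3.
R2 ← R2 + 13/24·R3.
Rank is 3 with 4 unknowns, leaving d free.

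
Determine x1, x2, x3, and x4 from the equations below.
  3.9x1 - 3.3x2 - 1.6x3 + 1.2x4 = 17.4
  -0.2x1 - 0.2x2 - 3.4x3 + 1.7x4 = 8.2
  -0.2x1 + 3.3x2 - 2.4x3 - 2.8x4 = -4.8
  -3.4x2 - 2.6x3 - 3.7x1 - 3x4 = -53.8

Row-reduce the augmented matrix:
R1 ← R1 / (39/10).
R2 ← R2 + 1/5·R1.
R3 ← R3 + 1/5·R1.
R4 ← R4 + 37/10·R1.
R2 ← R2 / (-24/65).
R1 ← R1 + 11/13·R2.
R3 ← R3 − 407/130·R2.
R4 ← R4 + 849/130·R2.
R3 ← R3 / (-4609/144).
R1 ← R1 − 545/72·R3.
R2 ← R2 − 679/72·R3.
R4 ← R4 − 13793/240·R3.
R4 ← R4 / (-512359/46090).
R1 ← R1 + 3892/4609·R4.
R2 ← R2 + 5424/4609·R4.
R3 ← R3 + 3513/9218·R4.
Reading off the reduced rows gives x1 = 6, x2 = 4, x3 = 0, x4 = 6.

x1 = 6, x2 = 4, x3 = 0, x4 = 6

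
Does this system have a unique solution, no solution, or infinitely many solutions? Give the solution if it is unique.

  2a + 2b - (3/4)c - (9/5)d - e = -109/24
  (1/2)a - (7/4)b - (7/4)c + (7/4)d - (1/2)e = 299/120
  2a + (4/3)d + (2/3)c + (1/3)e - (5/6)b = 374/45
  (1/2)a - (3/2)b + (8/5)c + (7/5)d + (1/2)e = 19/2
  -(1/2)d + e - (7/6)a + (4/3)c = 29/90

Row-reduce the augmented matrix:
R1 ← R1 / (2).
R2 ← R2 − 1/2·R1.
R3 ← R3 − 2·R1.
R4 ← R4 − 1/2·R1.
R5 ← R5 + 7/6·R1.
R2 ← R2 / (-9/4).
R1 ← R1 − 1·R2.
R3 ← R3 + 17/6·R2.
R4 ← R4 + 2·R2.
R5 ← R5 − 7/6·R2.
R3 ← R3 / (731/216).
R1 ← R1 + 77/72·R3.
R2 ← R2 − 25/36·R3.
R4 ← R4 − 2287/720·R3.
R5 ← R5 − 37/432·R3.
R4 ← R4 / (-32619/73100).
R1 ← R1 − 1407/7310·R4.
R2 ← R2 + 3846/3655·R4.
R3 ← R3 − 392/3655·R4.
R5 ← R5 + 18353/43860·R4.
R5 ← R5 / (153487/195714).
R1 ← R1 + 3677/10873·R5.
R2 ← R2 − 12266/10873·R5.
R3 ← R3 − 11380/32619·R5.
R4 ← R4 − 42010/32619·R5.
Reading off the reduced rows gives a = 5/3, b = -2, c = 5/2, d = 4/3, e = -2/5.

a = 5/3, b = -2, c = 5/2, d = 4/3, e = -2/5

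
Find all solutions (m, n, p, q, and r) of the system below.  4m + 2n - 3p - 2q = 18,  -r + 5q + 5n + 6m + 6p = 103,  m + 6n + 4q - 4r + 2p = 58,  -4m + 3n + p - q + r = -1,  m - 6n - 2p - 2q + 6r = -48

Row-reduce the augmented matrix:
R1 ← R1 / (4).
R2 ← R2 − 6·R1.
R3 ← R3 − 1·R1.
R4 ← R4 + 4·R1.
R5 ← R5 − 1·R1.
R2 ← R2 / (2).
R1 ← R1 − 1/2·R2.
R3 ← R3 − 11/2·R2.
R4 ← R4 − 5·R2.
R5 ← R5 + 13/2·R2.
R3 ← R3 / (-209/8).
R1 ← R1 + 27/8·R3.
R2 ← R2 − 21/4·R3.
R4 ← R4 + 113/4·R3.
R5 ← R5 − 263/8·R3.
R4 ← R4 / (-852/209).
R1 ← R1 + 50/209·R4.
R2 ← R2 − 101/209·R4.
R3 ← R3 − 140/209·R4.
R5 ← R5 − 518/209·R4.
R5 ← R5 / (293/71).
R1 ← R1 − 9/71·R5.
R2 ← R2 + 25/142·R5.
R3 ← R3 − 60/71·R5.
R4 ← R4 + 169/142·R5.
Reading off the reduced rows gives m = 6, n = 6, p = 6, q = 0, r = -1.

m = 6, n = 6, p = 6, q = 0, r = -1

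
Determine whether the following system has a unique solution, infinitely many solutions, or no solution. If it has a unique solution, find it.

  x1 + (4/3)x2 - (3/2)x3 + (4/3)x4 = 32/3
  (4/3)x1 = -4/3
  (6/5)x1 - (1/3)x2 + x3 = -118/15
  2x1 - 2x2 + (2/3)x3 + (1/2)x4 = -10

x1 = -1, x2 = 2, x3 = -6, x4 = 0

Row-reduce the augmented matrix:
R2 ← R2 − 4/3·R1.
R3 ← R3 − 6/5·R1.
R4 ← R4 − 2·R1.
R2 ← R2 / (-16/9).
R1 ← R1 − 4/3·R2.
R3 ← R3 + 29/15·R2.
R4 ← R4 + 14/3·R2.
R3 ← R3 / (5/8).
R2 ← R2 + 9/8·R3.
R4 ← R4 + 19/12·R3.
R4 ← R4 / (301/90).
R2 ← R2 − 8/5·R4.
R3 ← R3 − 8/15·R4.
Reading off the reduced rows gives x1 = -1, x2 = 2, x3 = -6, x4 = 0.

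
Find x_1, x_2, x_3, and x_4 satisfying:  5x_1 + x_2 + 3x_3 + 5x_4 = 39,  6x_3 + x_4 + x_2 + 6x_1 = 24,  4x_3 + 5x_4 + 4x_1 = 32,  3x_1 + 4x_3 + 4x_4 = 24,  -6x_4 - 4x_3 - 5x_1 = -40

x_1 = 4, x_2 = 2, x_3 = -1, x_4 = 4

Row-reduce the augmented matrix:
R1 ← R1 / (5).
R2 ← R2 − 6·R1.
R3 ← R3 − 4·R1.
R4 ← R4 − 3·R1.
R5 ← R5 + 5·R1.
R2 ← R2 / (-1/5).
R1 ← R1 − 1/5·R2.
R3 ← R3 + 4/5·R2.
R4 ← R4 + 3/5·R2.
R5 ← R5 − 1·R2.
R3 ← R3 / (-8).
R1 ← R1 − 3·R3.
R2 ← R2 + 12·R3.
R4 ← R4 + 5·R3.
R5 ← R5 − 11·R3.
R4 ← R4 / (23/8).
R1 ← R1 − 31/8·R4.
R2 ← R2 + 13/2·R4.
R3 ← R3 + 21/8·R4.
R5 ← R5 − 23/8·R4.
R5 reduces to 0 = 0, so the extra equation is consistent.
Reading off the reduced rows gives x_1 = 4, x_2 = 2, x_3 = -1, x_4 = 4.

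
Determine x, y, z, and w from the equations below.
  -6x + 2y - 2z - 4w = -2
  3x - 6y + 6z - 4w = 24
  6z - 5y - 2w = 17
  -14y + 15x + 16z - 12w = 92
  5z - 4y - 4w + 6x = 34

x = 2, y = 5, z = 6, w = -3

Row-reduce the augmented matrix:
R1 ← R1 / (-6).
R2 ← R2 − 3·R1.
R4 ← R4 − 15·R1.
R5 ← R5 − 6·R1.
R2 ← R2 / (-5).
R1 ← R1 + 1/3·R2.
R3 ← R3 + 5·R2.
R4 ← R4 + 9·R2.
R5 ← R5 + 2·R2.
R2 ← R2 + 1·R3.
R4 ← R4 − 2·R3.
R5 ← R5 − 1·R3.
R4 ← R4 / (-96/5).
R1 ← R1 − 16/15·R4.
R2 ← R2 − 26/5·R4.
R3 ← R3 − 4·R4.
R5 ← R5 + 48/5·R4.
R5 reduces to 0 = 0, so the extra equation is consistent.
Reading off the reduced rows gives x = 2, y = 5, z = 6, w = -3.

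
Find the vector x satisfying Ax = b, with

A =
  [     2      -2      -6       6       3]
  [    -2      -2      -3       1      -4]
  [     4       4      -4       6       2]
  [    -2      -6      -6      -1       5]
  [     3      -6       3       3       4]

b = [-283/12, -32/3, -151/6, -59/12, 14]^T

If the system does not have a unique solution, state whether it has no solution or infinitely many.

Row-reduce the augmented matrix:
R1 ← R1 / (2).
R2 ← R2 + 2·R1.
R3 ← R3 − 4·R1.
R4 ← R4 + 2·R1.
R5 ← R5 − 3·R1.
R2 ← R2 / (-4).
R1 ← R1 + 1·R2.
R3 ← R3 − 8·R2.
R4 ← R4 + 8·R2.
R5 ← R5 + 3·R2.
R3 ← R3 / (-10).
R1 ← R1 + 3/4·R3.
R2 ← R2 − 9/4·R3.
R4 ← R4 − 6·R3.
R5 ← R5 − 75/4·R3.
R4 ← R4 / (-21/5).
R1 ← R1 − 13/20·R4.
R2 ← R2 − 1/20·R4.
R3 ← R3 + 4/5·R4.
R5 ← R5 − 15/4·R4.
R5 ← R5 / (-37/7).
R1 ← R1 − 67/21·R5.
R2 ← R2 + 43/42·R5.
R3 ← R3 + 13/21·R5.
R4 ← R4 + 32/21·R5.
Reading off the reduced rows gives x_1 = 4/3, x_2 = -3/2, x_3 = 5/2, x_4 = -5/2, x_5 = 1/4.

x_1 = 4/3, x_2 = -3/2, x_3 = 5/2, x_4 = -5/2, x_5 = 1/4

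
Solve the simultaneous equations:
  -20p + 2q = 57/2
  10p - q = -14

Row-reduce:
R1 ← R1 / (-20).
R2 ← R2 − 10·R1.
Row 2 reduces to 0 = 1/4, a contradiction. The system is inconsistent.

no solution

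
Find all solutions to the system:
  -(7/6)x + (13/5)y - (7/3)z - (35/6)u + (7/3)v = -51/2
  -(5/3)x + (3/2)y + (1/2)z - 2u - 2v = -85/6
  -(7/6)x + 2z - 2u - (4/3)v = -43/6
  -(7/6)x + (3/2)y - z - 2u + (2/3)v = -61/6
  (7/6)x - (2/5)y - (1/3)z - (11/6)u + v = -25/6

no solution

Row-reduce:
R1 ← R1 / (-7/6).
R2 ← R2 + 5/3·R1.
R3 ← R3 + 7/6·R1.
R4 ← R4 + 7/6·R1.
R5 ← R5 − 7/6·R1.
R2 ← R2 / (-31/14).
R1 ← R1 + 78/35·R2.
R3 ← R3 + 13/5·R2.
R4 ← R4 + 11/10·R2.
R5 ← R5 − 11/5·R2.
R3 ← R3 / (-26/155).
R1 ← R1 + 288/155·R3.
R2 ← R2 + 161/93·R3.
R4 ← R4 + 177/310·R3.
R5 ← R5 − 177/155·R3.
R4 ← R4 / (1347/104).
R1 ← R1 − 501/13·R4.
R2 ← R2 − 1785/52·R4.
R3 ← R3 − 1117/52·R4.
R5 ← R5 + 1347/52·R4.
Row 5 reduces to 0 = 1, a contradiction. The system is inconsistent.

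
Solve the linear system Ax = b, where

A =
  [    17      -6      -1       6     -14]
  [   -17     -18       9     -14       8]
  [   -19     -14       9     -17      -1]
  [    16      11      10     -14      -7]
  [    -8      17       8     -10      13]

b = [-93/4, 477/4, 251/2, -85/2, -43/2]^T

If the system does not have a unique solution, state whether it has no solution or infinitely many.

x_1 = -11/4, x_2 = -3, x_3 = 1, x_4 = -5/4, x_5 = -1

Row-reduce the augmented matrix:
R1 ← R1 / (17).
R2 ← R2 + 17·R1.
R3 ← R3 + 19·R1.
R4 ← R4 − 16·R1.
R5 ← R5 + 8·R1.
R2 ← R2 / (-24).
R1 ← R1 + 6/17·R2.
R3 ← R3 + 352/17·R2.
R4 ← R4 − 283/17·R2.
R5 ← R5 − 241/17·R2.
R3 ← R3 / (50/51).
R1 ← R1 + 3/17·R3.
R2 ← R2 + 1/3·R3.
R4 ← R4 − 841/51·R3.
R5 ← R5 − 625/51·R3.
R4 ← R4 / (1593/50).
R1 ← R1 + 7/50·R4.
R2 ← R2 + 41/50·R4.
R3 ← R3 + 173/50·R4.
R5 ← R5 − 61/2·R4.
R5 ← R5 / (-128645/3186).
R1 ← R1 + 12383/6372·R5.
R2 ← R2 − 4357/3186·R5.
R3 ← R3 − 60353/6372·R5.
R4 ← R4 − 19495/3186·R5.
Reading off the reduced rows gives x_1 = -11/4, x_2 = -3, x_3 = 1, x_4 = -5/4, x_5 = -1.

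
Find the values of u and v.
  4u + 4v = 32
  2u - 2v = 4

Row-reduce the augmented matrix:
R1 ← R1 / (4).
R2 ← R2 − 2·R1.
R2 ← R2 / (-4).
R1 ← R1 − 1·R2.
Reading off the reduced rows gives u = 5, v = 3.

u = 5, v = 3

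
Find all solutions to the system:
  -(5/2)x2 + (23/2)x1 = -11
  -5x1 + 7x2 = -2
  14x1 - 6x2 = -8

no solution

Row-reduce:
R1 ← R1 / (23/2).
R2 ← R2 + 5·R1.
R3 ← R3 − 14·R1.
R2 ← R2 / (136/23).
R1 ← R1 + 5/23·R2.
R3 ← R3 + 68/23·R2.
Row 3 reduces to 0 = 2, a contradiction. The system is inconsistent.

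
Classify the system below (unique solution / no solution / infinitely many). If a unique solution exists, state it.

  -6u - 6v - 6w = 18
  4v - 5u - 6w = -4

infinitely many solutions

Row-reduce:
R1 ← R1 / (-6).
R2 ← R2 + 5·R1.
R2 ← R2 / (9).
R1 ← R1 − 1·R2.
Rank is 2 with 3 unknowns, leaving w free.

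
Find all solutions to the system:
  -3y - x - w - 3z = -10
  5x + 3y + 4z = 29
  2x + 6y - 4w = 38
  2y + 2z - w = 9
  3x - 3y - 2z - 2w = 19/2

Row-reduce:
R1 ← R1 / (-1).
R2 ← R2 − 5·R1.
R3 ← R3 − 2·R1.
R5 ← R5 − 3·R1.
R2 ← R2 / (-12).
R1 ← R1 − 3·R2.
R4 ← R4 − 2·R2.
R5 ← R5 + 12·R2.
R3 ← R3 / (-6).
R1 ← R1 − 1/4·R3.
R2 ← R2 − 11/12·R3.
R4 ← R4 − 1/6·R3.
R4 ← R4 / (-2).
R1 ← R1 + 1/2·R4.
R2 ← R2 + 1/2·R4.
R3 ← R3 − 1·R4.
Row 5 reduces to 0 = 1/2, a contradiction. The system is inconsistent.

no solution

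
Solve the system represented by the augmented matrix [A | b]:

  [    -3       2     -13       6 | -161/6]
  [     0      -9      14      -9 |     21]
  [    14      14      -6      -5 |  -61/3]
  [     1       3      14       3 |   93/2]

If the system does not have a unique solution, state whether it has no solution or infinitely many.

Row-reduce the augmented matrix:
R1 ← R1 / (-3).
R3 ← R3 − 14·R1.
R4 ← R4 − 1·R1.
R2 ← R2 / (-9).
R1 ← R1 + 2/3·R2.
R3 ← R3 − 70/3·R2.
R4 ← R4 − 11/3·R2.
R3 ← R3 / (-820/27).
R1 ← R1 − 89/27·R3.
R2 ← R2 + 14/9·R3.
R4 ← R4 − 415/27·R3.
R4 ← R4 / (191/164).
R1 ← R1 + 1123/820·R4.
R2 ← R2 − 417/410·R4.
R3 ← R3 − 9/820·R4.
Reading off the reduced rows gives x_1 = -5/2, x_2 = 7/3, x_3 = 3, x_4 = 0.

x_1 = -5/2, x_2 = 7/3, x_3 = 3, x_4 = 0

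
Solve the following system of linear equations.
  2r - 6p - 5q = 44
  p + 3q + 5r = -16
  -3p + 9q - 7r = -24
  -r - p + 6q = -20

p = -4, q = -4, r = 0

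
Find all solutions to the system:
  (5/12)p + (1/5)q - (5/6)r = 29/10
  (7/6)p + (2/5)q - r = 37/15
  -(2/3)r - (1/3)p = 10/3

Row-reduce:
R1 ← R1 / (5/12).
R2 ← R2 − 7/6·R1.
R3 ← R3 + 1/3·R1.
R2 ← R2 / (-4/25).
R1 ← R1 − 12/25·R2.
R3 ← R3 − 4/25·R2.
Rank is 2 with 3 unknowns, leaving r free.

infinitely many solutions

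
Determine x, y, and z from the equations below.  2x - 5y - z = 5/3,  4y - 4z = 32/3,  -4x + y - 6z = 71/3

x = -3/2, y = -1/3, z = -3

Row-reduce the augmented matrix:
R1 ← R1 / (2).
R3 ← R3 + 4·R1.
R2 ← R2 / (4).
R1 ← R1 + 5/2·R2.
R3 ← R3 + 9·R2.
R3 ← R3 / (-17).
R1 ← R1 + 3·R3.
R2 ← R2 + 1·R3.
Reading off the reduced rows gives x = -3/2, y = -1/3, z = -3.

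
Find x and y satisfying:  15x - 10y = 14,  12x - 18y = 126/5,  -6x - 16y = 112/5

x = 0, y = -7/5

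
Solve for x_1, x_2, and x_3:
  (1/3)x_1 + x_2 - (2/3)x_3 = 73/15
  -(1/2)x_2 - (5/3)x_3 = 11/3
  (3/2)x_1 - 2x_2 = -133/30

Row-reduce the augmented matrix:
R1 ← R1 / (1/3).
R3 ← R3 − 3/2·R1.
R2 ← R2 / (-1/2).
R1 ← R1 − 3·R2.
R3 ← R3 + 13/2·R2.
R3 ← R3 / (74/3).
R1 ← R1 + 12·R3.
R2 ← R2 − 10/3·R3.
Reading off the reduced rows gives x_1 = 3/5, x_2 = 8/3, x_3 = -3.

x_1 = 3/5, x_2 = 8/3, x_3 = -3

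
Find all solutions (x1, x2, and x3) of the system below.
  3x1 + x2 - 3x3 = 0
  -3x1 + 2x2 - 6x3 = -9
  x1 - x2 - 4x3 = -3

x1 = 1, x2 = 0, x3 = 1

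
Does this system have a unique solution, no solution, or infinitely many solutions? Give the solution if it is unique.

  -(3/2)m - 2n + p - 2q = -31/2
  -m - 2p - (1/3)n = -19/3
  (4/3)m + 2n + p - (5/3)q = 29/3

infinitely many solutions

Row-reduce:
R1 ← R1 / (-3/2).
R2 ← R2 + 1·R1.
R3 ← R3 − 4/3·R1.
R1 ← R1 − 4/3·R2.
R3 ← R3 − 2/9·R2.
R3 ← R3 / (67/27).
R1 ← R1 − 26/9·R3.
R2 ← R2 + 8/3·R3.
Rank is 3 with 4 unknowns, leaving q free.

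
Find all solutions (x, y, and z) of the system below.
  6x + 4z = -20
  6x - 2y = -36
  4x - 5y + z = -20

Row-reduce the augmented matrix:
R1 ← R1 / (6).
R2 ← R2 − 6·R1.
R3 ← R3 − 4·R1.
R2 ← R2 / (-2).
R3 ← R3 + 5·R2.
R3 ← R3 / (25/3).
R1 ← R1 − 2/3·R3.
R2 ← R2 − 2·R3.
Reading off the reduced rows gives x = -6, y = 0, z = 4.

x = -6, y = 0, z = 4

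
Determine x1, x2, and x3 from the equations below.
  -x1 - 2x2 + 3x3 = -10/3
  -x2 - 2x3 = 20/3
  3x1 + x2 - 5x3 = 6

Row-reduce the augmented matrix:
R1 ← R1 / (-1).
R3 ← R3 − 3·R1.
R2 ← R2 / (-1).
R1 ← R1 − 2·R2.
R3 ← R3 + 5·R2.
R3 ← R3 / (14).
R1 ← R1 + 7·R3.
R2 ← R2 − 2·R3.
Reading off the reduced rows gives x1 = -2, x2 = -4/3, x3 = -8/3.

x1 = -2, x2 = -4/3, x3 = -8/3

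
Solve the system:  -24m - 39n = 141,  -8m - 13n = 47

Row-reduce:
R1 ← R1 / (-24).
R2 ← R2 + 8·R1.
Rank is 1 with 2 unknowns, leaving n free.

infinitely many solutions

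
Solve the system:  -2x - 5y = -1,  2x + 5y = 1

infinitely many solutions

Row-reduce:
R1 ← R1 / (-2).
R2 ← R2 − 2·R1.
Rank is 1 with 2 unknowns, leaving y free.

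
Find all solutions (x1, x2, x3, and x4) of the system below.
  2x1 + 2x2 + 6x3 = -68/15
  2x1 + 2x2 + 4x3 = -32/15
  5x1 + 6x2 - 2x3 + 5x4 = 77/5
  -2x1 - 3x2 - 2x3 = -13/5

x1 = -1, x2 = 7/3, x3 = -6/5, x4 = 4/5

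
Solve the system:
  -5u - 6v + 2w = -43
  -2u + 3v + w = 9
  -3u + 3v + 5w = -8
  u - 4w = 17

u = 1, v = 5, w = -4

Row-reduce the augmented matrix:
R1 ← R1 / (-5).
R2 ← R2 + 2·R1.
R3 ← R3 + 3·R1.
R4 ← R4 − 1·R1.
R2 ← R2 / (27/5).
R1 ← R1 − 6/5·R2.
R3 ← R3 − 33/5·R2.
R4 ← R4 + 6/5·R2.
R3 ← R3 / (32/9).
R1 ← R1 + 4/9·R3.
R2 ← R2 − 1/27·R3.
R4 ← R4 + 32/9·R3.
R4 reduces to 0 = 0, so the extra equation is consistent.
Reading off the reduced rows gives u = 1, v = 5, w = -4.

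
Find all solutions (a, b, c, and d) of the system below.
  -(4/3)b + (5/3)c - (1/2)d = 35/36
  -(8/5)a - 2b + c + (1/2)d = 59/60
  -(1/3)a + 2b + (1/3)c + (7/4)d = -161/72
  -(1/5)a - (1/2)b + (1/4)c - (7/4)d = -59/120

a = 1, b = -4/3, c = -1/3, d = 1/2

Row-reduce the augmented matrix:
Swap R1 and R2.
R1 ← R1 / (-8/5).
R3 ← R3 + 1/3·R1.
R4 ← R4 + 1/5·R1.
R2 ← R2 / (-4/3).
R1 ← R1 − 5/4·R2.
R3 ← R3 − 29/12·R2.
R4 ← R4 + 1/4·R2.
R3 ← R3 / (151/48).
R1 ← R1 − 15/16·R3.
R2 ← R2 + 5/4·R3.
R4 ← R4 + 3/16·R3.
R4 ← R4 / (-2023/1208).
R1 ← R1 + 605/604·R4.
R2 ← R2 − 101/151·R4.
R3 ← R3 − 71/302·R4.
Reading off the reduced rows gives a = 1, b = -4/3, c = -1/3, d = 1/2.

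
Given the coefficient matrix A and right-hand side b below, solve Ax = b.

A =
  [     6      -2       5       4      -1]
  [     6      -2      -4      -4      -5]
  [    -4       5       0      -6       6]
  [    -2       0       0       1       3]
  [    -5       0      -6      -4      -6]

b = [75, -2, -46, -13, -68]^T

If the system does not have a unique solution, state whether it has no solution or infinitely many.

x_1 = 6, x_2 = 4, x_3 = 5, x_4 = 5, x_5 = -2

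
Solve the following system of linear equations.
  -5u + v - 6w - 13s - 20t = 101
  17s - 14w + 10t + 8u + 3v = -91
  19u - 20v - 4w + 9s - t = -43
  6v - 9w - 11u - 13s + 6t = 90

infinitely many solutions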